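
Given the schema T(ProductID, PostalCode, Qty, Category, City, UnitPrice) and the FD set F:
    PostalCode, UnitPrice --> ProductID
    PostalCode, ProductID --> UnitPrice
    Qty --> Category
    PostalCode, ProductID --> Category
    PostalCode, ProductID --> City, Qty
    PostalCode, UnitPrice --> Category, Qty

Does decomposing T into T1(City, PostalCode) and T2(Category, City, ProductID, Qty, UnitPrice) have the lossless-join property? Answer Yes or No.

T1 ∩ T2 = {City}; its closure under F is {City}.
T1 ⊄ {City} and T2 ⊄ {City}, so the split is lossy.

No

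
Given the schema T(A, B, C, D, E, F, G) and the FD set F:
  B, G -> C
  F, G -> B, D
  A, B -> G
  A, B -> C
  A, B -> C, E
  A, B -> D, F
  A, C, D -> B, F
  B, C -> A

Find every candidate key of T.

{A, B}, {A, C, D}, {B, C}, {B, G}, {F, G}

{A, B} is a candidate key since {A, B}⁺ = {A, B, C, D, E, F, G} covers every attribute.
{B, C} is a candidate key since {B, C}⁺ = {A, B, C, D, E, F, G} covers every attribute.
{B, G} is a candidate key since {B, G}⁺ = {A, B, C, D, E, F, G} covers every attribute.
{F, G} is a candidate key since {F, G}⁺ = {A, B, C, D, E, F, G} covers every attribute.
{A, C, D} is a candidate key since {A, C, D}⁺ = {A, B, C, D, E, F, G} covers every attribute.
Any other superkey properly contains one of these, so there are no further candidate keys.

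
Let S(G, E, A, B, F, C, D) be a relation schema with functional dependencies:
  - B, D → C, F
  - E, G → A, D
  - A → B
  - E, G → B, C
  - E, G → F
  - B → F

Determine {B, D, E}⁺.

Start with {B, D, E}.
B, D → C, F applies; add {C, F} → now {B, C, D, E, F}.
No further FD applies.

{B, C, D, E, F}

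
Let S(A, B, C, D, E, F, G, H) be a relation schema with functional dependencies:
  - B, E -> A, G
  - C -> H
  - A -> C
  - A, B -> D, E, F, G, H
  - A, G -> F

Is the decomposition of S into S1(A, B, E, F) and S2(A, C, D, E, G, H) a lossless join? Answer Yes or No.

S1 ∩ S2 = {A, E}; its closure under F is {A, C, E, H}.
The closure covers neither S1 nor S2 entirely; the join is not lossless.

No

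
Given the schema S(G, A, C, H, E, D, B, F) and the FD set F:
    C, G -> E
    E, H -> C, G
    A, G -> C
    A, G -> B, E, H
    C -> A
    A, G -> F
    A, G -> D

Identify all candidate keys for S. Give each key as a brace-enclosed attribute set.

{A, G} is a candidate key since {A, G}⁺ = {A, B, C, D, E, F, G, H} covers every attribute.
{C, G} is a candidate key since {C, G}⁺ = {A, B, C, D, E, F, G, H} covers every attribute.
{E, H} is a candidate key since {E, H}⁺ = {A, B, C, D, E, F, G, H} covers every attribute.
These are minimal and exhaustive — every other superkey contains one of them.

{A, G}, {C, G}, {E, H}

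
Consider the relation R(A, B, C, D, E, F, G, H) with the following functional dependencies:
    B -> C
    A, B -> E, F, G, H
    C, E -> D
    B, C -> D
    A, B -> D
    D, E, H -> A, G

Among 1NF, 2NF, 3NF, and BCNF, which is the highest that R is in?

1NF

Candidate keys: {A, B}, {B, E, H}. Prime attributes: {A, B, E, H}.
For B -> C we have {B}⁺ = {B, C, D}; {B} is not a superkey, so BCNF fails.
B -> C has non-prime {C} on the right and a non-superkey on the left, so 3NF fails.
The proper key subset {B} of {A, B} determines non-prime {C, D}, so the relation is not even in 2NF.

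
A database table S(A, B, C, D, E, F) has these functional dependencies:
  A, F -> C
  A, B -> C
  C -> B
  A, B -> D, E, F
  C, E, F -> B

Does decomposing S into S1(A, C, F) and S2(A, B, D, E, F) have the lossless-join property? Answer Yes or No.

S1 ∩ S2 = {A, F}; its closure under F is {A, B, C, D, E, F}.
This includes all of S1, so the common attributes are a superkey of S1 — the join is lossless.

Yes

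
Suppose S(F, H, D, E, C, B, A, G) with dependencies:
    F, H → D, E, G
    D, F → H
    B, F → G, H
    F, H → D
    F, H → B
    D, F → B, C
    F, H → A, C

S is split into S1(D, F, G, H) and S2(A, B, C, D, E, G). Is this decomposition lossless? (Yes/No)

Common attributes: {D, G}; their closure is {D, G}.
Neither S1 nor S2 is contained in that closure, so the decomposition is lossy.

No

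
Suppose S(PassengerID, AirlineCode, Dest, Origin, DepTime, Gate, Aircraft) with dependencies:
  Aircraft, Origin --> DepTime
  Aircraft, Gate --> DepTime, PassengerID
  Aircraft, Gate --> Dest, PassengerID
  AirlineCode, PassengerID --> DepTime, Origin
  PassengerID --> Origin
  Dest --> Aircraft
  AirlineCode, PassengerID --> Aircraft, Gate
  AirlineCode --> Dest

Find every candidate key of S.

{AirlineCode} never appears on the right of any FD, so every key must include it.
{AirlineCode, Gate}⁺ = {Aircraft, AirlineCode, DepTime, Dest, Gate, Origin, PassengerID}, which is every attribute, so {AirlineCode, Gate} is a candidate key.
{AirlineCode, PassengerID}⁺ = {Aircraft, AirlineCode, DepTime, Dest, Gate, Origin, PassengerID}, which is every attribute, so {AirlineCode, PassengerID} is a candidate key.
These are minimal and exhaustive — every other superkey contains one of them.

{AirlineCode, Gate}, {AirlineCode, PassengerID}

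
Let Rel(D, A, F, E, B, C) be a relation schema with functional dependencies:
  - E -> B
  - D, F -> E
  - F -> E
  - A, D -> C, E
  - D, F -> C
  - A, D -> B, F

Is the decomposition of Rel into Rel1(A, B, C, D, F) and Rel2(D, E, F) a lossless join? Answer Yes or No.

Common attributes: {D, F}; their closure is {B, C, D, E, F}.
This includes all of Rel2, so the common attributes are a superkey of Rel2 — the join is lossless.

Yes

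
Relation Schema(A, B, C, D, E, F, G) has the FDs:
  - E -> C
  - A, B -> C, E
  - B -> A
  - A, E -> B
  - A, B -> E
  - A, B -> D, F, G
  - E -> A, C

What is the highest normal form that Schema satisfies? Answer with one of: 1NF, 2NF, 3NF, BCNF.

BCNF

Candidate keys: {B}, {E}. Prime attributes: {B, E}.
The left-hand side of every FD is a superkey, so BCNF is satisfied.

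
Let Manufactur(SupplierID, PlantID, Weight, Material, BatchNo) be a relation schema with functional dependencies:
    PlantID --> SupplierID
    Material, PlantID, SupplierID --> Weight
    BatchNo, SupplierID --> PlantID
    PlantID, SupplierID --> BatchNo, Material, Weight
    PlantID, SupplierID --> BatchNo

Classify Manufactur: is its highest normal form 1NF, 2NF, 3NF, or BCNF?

Candidate keys: {BatchNo, SupplierID}, {PlantID}. Prime attributes: {BatchNo, PlantID, SupplierID}.
Each dependency's left side is a superkey — BCNF holds.

BCNF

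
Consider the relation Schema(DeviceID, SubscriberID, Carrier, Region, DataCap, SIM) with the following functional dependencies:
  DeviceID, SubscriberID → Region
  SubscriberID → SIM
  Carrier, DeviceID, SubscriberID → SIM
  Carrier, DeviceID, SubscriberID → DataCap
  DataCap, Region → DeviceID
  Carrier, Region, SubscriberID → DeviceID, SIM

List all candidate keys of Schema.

{Carrier, DeviceID, SubscriberID}, {Carrier, Region, SubscriberID}

{Carrier, SubscriberID} never appear on the right of any FD, so every key must include all of them.
{Carrier, DeviceID, SubscriberID}⁺ = {Carrier, DataCap, DeviceID, Region, SIM, SubscriberID}, which is every attribute, so {Carrier, DeviceID, SubscriberID} is a candidate key.
{Carrier, Region, SubscriberID}⁺ = {Carrier, DataCap, DeviceID, Region, SIM, SubscriberID}, which is every attribute, so {Carrier, Region, SubscriberID} is a candidate key.
No proper subset of any of these is a key, and no other minimal superkey exists.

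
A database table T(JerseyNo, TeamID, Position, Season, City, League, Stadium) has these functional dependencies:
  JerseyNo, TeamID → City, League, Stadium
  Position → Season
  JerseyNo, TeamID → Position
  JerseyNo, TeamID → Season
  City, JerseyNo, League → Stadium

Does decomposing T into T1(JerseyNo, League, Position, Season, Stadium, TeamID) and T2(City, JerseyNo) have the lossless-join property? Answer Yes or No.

No

T1 ∩ T2 = {JerseyNo}; its closure under F is {JerseyNo}.
Neither T1 nor T2 is contained in that closure, so the decomposition is lossy.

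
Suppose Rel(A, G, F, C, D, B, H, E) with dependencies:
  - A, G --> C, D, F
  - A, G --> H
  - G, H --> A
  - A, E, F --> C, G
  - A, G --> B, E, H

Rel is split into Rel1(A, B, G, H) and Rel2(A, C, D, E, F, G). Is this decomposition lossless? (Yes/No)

The shared attributes are {A, G} and {A, G}⁺ = {A, B, C, D, E, F, G, H}.
This includes all of Rel1, so the common attributes are a superkey of Rel1 — the join is lossless.

Yes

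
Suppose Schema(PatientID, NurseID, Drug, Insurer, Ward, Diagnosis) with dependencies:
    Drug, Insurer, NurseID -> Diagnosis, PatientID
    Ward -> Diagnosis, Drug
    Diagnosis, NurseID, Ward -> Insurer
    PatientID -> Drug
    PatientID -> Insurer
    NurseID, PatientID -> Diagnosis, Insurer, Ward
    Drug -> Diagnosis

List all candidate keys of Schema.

Attributes never on any right-hand side: {NurseID} — every candidate key must contain it.
{NurseID, PatientID}⁺ = {Diagnosis, Drug, Insurer, NurseID, PatientID, Ward}, which is every attribute, so {NurseID, PatientID} is a candidate key.
{NurseID, Ward}⁺ = {Diagnosis, Drug, Insurer, NurseID, PatientID, Ward}, which is every attribute, so {NurseID, Ward} is a candidate key.
{Drug, Insurer, NurseID}⁺ = {Diagnosis, Drug, Insurer, NurseID, PatientID, Ward}, which is every attribute, so {Drug, Insurer, NurseID} is a candidate key.
No proper subset of any of these is a key, and no other minimal superkey exists.

{Drug, Insurer, NurseID}, {NurseID, PatientID}, {NurseID, Ward}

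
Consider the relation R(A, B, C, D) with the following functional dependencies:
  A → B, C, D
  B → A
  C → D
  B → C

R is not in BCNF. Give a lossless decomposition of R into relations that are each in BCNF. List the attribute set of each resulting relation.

{A, B, C}; {C, D}

Candidate keys of the original relation: {A}, {B}.
{A, B, C, D}: {C} determines {C, D} here but is not a superkey — split on C → D, giving {C, D} and {A, B, C}.
{C, D}: every determinant is a superkey — BCNF.
{A, B, C}: every determinant is a superkey — BCNF.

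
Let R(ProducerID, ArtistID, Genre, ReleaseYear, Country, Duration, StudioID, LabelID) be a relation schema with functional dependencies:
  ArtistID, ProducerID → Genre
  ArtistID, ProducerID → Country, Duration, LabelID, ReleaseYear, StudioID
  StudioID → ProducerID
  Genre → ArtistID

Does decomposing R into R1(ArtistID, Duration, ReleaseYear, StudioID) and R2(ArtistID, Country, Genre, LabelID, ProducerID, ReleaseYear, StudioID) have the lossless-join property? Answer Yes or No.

Common attributes: {ArtistID, ReleaseYear, StudioID}; their closure is {ArtistID, Country, Duration, Genre, LabelID, ProducerID, ReleaseYear, StudioID}.
R1 is contained in that closure, so R1 ∩ R2 → R1 holds and the join is lossless.

Yes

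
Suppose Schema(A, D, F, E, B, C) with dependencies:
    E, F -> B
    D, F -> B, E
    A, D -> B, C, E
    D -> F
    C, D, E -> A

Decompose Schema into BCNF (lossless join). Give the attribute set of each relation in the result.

{A, C, D}; {B, E, F}; {D, E, F}

Candidate keys of the original relation: {A, D}, {C, D}.
In {A, B, C, D, E, F}, {E, F} is not a superkey ({E, F}⁺ restricted to this set is {B, E, F}), so split on E, F -> B into {B, E, F} and {A, C, D, E, F}.
{B, E, F} is in BCNF.
In {A, C, D, E, F}, {D, F} is not a superkey ({D, F}⁺ restricted to this set is {D, E, F}), so split on D, F -> E into {D, E, F} and {A, C, D, F}.
{D, E, F} is in BCNF.
In {A, C, D, F}, {D} is not a superkey ({D}⁺ restricted to this set is {D, F}), so split on D -> F into {D, F} and {A, C, D}.
{D, F} is in BCNF.
{A, C, D} is in BCNF.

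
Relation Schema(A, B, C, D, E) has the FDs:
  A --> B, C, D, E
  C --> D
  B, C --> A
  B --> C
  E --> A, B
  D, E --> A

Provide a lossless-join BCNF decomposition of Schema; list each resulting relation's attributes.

{A, B, C, E}; {C, D}

Candidate keys of the original relation: {A}, {B}, {E}.
Within {A, B, C, D, E}: {C}⁺ ∩ {A, B, C, D, E} = {C, D}, not the whole set, so C --> D violates BCNF; decompose into {C, D} and {A, B, C, E}.
{C, D}: every determinant is a superkey — BCNF.
{A, B, C, E}: every determinant is a superkey — BCNF.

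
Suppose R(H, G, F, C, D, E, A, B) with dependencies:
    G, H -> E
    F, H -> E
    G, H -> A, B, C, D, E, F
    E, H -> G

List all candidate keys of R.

{E, H}, {F, H}, {G, H}

{H} never appears on the right of any FD, so every key must include it.
{E, H}⁺ = {A, B, C, D, E, F, G, H} — all of the relation — so {E, H} is a candidate key.
{F, H}⁺ = {A, B, C, D, E, F, G, H} — all of the relation — so {F, H} is a candidate key.
{G, H}⁺ = {A, B, C, D, E, F, G, H} — all of the relation — so {G, H} is a candidate key.
These are minimal and exhaustive — every other superkey contains one of them.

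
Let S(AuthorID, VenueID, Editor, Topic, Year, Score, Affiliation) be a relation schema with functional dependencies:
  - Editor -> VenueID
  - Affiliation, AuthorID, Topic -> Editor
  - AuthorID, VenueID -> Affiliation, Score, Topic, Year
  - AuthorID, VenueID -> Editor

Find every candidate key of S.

{Affiliation, AuthorID, Topic}, {AuthorID, Editor}, {AuthorID, VenueID}

Attributes never on any right-hand side: {AuthorID} — every candidate key must contain it.
{AuthorID, Editor}⁺ = {Affiliation, AuthorID, Editor, Score, Topic, VenueID, Year} — all of the relation — so {AuthorID, Editor} is a candidate key.
{AuthorID, VenueID}⁺ = {Affiliation, AuthorID, Editor, Score, Topic, VenueID, Year} — all of the relation — so {AuthorID, VenueID} is a candidate key.
{Affiliation, AuthorID, Topic}⁺ = {Affiliation, AuthorID, Editor, Score, Topic, VenueID, Year} — all of the relation — so {Affiliation, AuthorID, Topic} is a candidate key.
Any other superkey properly contains one of these, so there are no further candidate keys.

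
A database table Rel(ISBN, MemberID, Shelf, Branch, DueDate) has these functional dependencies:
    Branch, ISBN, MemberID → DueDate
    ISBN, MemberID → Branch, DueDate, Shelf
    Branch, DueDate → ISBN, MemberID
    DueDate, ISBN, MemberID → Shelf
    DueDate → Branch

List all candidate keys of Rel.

{DueDate}⁺ = {Branch, DueDate, ISBN, MemberID, Shelf}, which is every attribute, so {DueDate} is a candidate key.
{ISBN, MemberID}⁺ = {Branch, DueDate, ISBN, MemberID, Shelf}, which is every attribute, so {ISBN, MemberID} is a candidate key.
These are minimal and exhaustive — every other superkey contains one of them.

{DueDate}, {ISBN, MemberID}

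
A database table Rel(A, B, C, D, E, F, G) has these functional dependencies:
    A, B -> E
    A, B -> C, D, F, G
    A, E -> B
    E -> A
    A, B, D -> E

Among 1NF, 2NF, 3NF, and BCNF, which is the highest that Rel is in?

Candidate keys: {A, B}, {E}. Prime attributes: {A, B, E}.
Each dependency's left side is a superkey — BCNF holds.

BCNF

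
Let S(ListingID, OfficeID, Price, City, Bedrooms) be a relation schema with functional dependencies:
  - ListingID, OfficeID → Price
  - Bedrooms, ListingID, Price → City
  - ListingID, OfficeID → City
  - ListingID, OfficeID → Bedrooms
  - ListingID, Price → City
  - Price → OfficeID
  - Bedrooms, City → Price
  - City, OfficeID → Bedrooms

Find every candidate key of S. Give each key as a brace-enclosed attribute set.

No FD produces {ListingID}, so it must be in every candidate key.
{ListingID, OfficeID}⁺ = {Bedrooms, City, ListingID, OfficeID, Price}, which is every attribute, so {ListingID, OfficeID} is a candidate key.
{ListingID, Price}⁺ = {Bedrooms, City, ListingID, OfficeID, Price}, which is every attribute, so {ListingID, Price} is a candidate key.
{Bedrooms, City, ListingID}⁺ = {Bedrooms, City, ListingID, OfficeID, Price}, which is every attribute, so {Bedrooms, City, ListingID} is a candidate key.
No proper subset of any of these is a key, and no other minimal superkey exists.

{Bedrooms, City, ListingID}, {ListingID, OfficeID}, {ListingID, Price}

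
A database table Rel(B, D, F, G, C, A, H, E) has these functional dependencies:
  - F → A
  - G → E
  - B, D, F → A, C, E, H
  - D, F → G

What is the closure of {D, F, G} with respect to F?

{A, D, E, F, G}

Start with {D, F, G}.
F → A applies; add {A} → now {A, D, F, G}.
G → E applies; add {E} → now {A, D, E, F, G}.
No further FD applies.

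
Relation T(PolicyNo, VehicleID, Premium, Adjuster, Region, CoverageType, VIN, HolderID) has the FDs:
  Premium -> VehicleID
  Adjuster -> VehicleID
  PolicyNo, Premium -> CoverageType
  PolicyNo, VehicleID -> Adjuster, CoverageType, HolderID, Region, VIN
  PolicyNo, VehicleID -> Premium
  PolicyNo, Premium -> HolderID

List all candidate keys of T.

No FD produces {PolicyNo}, so it must be in every candidate key.
{Adjuster, PolicyNo} is a candidate key since {Adjuster, PolicyNo}⁺ = {Adjuster, CoverageType, HolderID, PolicyNo, Premium, Region, VIN, VehicleID} covers every attribute.
{PolicyNo, Premium} is a candidate key since {PolicyNo, Premium}⁺ = {Adjuster, CoverageType, HolderID, PolicyNo, Premium, Region, VIN, VehicleID} covers every attribute.
{PolicyNo, VehicleID} is a candidate key since {PolicyNo, VehicleID}⁺ = {Adjuster, CoverageType, HolderID, PolicyNo, Premium, Region, VIN, VehicleID} covers every attribute.
These are minimal and exhaustive — every other superkey contains one of them.

{Adjuster, PolicyNo}, {PolicyNo, Premium}, {PolicyNo, VehicleID}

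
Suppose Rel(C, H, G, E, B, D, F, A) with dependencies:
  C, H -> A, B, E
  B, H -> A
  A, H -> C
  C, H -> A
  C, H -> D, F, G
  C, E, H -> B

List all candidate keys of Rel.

{A, H}, {B, H}, {C, H}

Attributes never on any right-hand side: {H} — every candidate key must contain it.
{A, H}⁺ = {A, B, C, D, E, F, G, H} — all of the relation — so {A, H} is a candidate key.
{B, H}⁺ = {A, B, C, D, E, F, G, H} — all of the relation — so {B, H} is a candidate key.
{C, H}⁺ = {A, B, C, D, E, F, G, H} — all of the relation — so {C, H} is a candidate key.
Any other superkey properly contains one of these, so there are no further candidate keys.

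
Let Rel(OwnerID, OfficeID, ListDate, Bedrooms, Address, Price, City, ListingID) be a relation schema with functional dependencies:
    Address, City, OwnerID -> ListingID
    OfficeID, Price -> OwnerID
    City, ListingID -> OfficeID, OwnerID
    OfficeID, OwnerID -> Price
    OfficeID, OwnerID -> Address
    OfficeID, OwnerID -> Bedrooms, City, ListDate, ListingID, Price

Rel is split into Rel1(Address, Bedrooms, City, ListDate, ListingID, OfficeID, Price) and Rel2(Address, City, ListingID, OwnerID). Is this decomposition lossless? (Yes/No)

Rel1 ∩ Rel2 = {Address, City, ListingID}; its closure under F is {Address, Bedrooms, City, ListDate, ListingID, OfficeID, OwnerID, Price}.
Since Rel1 ⊆ {Address, Bedrooms, City, ListDate, ListingID, OfficeID, OwnerID, Price}, the intersection is a superkey of Rel1; the decomposition is lossless.

Yes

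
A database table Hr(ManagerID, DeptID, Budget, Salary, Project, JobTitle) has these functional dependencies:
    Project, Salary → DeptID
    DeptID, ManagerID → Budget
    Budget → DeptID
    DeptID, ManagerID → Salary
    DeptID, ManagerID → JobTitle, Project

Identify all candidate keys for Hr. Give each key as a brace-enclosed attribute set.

{Budget, ManagerID}, {DeptID, ManagerID}, {ManagerID, Project, Salary}

No FD produces {ManagerID}, so it must be in every candidate key.
Closure of {Budget, ManagerID} is {Budget, DeptID, JobTitle, ManagerID, Project, Salary}, the whole schema; {Budget, ManagerID} is a candidate key.
Closure of {DeptID, ManagerID} is {Budget, DeptID, JobTitle, ManagerID, Project, Salary}, the whole schema; {DeptID, ManagerID} is a candidate key.
Closure of {ManagerID, Project, Salary} is {Budget, DeptID, JobTitle, ManagerID, Project, Salary}, the whole schema; {ManagerID, Project, Salary} is a candidate key.
No proper subset of any of these is a key, and no other minimal superkey exists.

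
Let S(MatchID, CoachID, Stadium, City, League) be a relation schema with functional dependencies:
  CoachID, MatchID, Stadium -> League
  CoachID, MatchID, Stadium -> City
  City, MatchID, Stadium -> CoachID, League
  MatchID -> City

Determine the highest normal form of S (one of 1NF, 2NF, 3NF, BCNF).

1NF

Candidate key: {MatchID, Stadium}. Prime attributes: {MatchID, Stadium}.
For MatchID -> City we have {MatchID}⁺ = {City, MatchID}; {MatchID} is not a superkey, so BCNF fails.
MatchID -> City determines the non-prime attribute {City} from a non-superkey — 3NF is violated.
Since {MatchID} ⊂ {MatchID, Stadium} and {MatchID}⁺ ⊇ {City} with {City} non-prime, there is a partial dependency; 2NF fails.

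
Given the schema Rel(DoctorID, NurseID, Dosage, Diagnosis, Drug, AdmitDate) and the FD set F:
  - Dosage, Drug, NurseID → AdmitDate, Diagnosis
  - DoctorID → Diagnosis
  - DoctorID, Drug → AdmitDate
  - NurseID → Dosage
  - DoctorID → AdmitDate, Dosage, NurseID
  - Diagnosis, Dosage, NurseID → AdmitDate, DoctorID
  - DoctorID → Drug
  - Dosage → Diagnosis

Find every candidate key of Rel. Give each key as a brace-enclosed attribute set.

{DoctorID}⁺ = {AdmitDate, Diagnosis, DoctorID, Dosage, Drug, NurseID}, which is every attribute, so {DoctorID} is a candidate key.
{NurseID}⁺ = {AdmitDate, Diagnosis, DoctorID, Dosage, Drug, NurseID}, which is every attribute, so {NurseID} is a candidate key.
These are minimal and exhaustive — every other superkey contains one of them.

{DoctorID}, {NurseID}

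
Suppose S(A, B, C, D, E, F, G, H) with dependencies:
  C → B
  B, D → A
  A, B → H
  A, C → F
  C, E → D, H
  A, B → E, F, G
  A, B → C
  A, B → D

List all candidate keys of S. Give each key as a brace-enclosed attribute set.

{A, B}, {A, C}, {B, D}, {C, D}, {C, E}

{A, B}⁺ = {A, B, C, D, E, F, G, H} — all of the relation — so {A, B} is a candidate key.
{A, C}⁺ = {A, B, C, D, E, F, G, H} — all of the relation — so {A, C} is a candidate key.
{B, D}⁺ = {A, B, C, D, E, F, G, H} — all of the relation — so {B, D} is a candidate key.
{C, D}⁺ = {A, B, C, D, E, F, G, H} — all of the relation — so {C, D} is a candidate key.
{C, E}⁺ = {A, B, C, D, E, F, G, H} — all of the relation — so {C, E} is a candidate key.
These are minimal and exhaustive — every other superkey contains one of them.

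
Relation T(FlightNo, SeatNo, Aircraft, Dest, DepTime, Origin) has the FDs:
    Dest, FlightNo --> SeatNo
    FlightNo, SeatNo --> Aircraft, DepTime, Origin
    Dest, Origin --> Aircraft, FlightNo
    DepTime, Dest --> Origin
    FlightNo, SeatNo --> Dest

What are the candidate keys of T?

{DepTime, Dest}, {Dest, FlightNo}, {Dest, Origin}, {FlightNo, SeatNo}

Closure of {DepTime, Dest} is {Aircraft, DepTime, Dest, FlightNo, Origin, SeatNo}, the whole schema; {DepTime, Dest} is a candidate key.
Closure of {Dest, FlightNo} is {Aircraft, DepTime, Dest, FlightNo, Origin, SeatNo}, the whole schema; {Dest, FlightNo} is a candidate key.
Closure of {Dest, Origin} is {Aircraft, DepTime, Dest, FlightNo, Origin, SeatNo}, the whole schema; {Dest, Origin} is a candidate key.
Closure of {FlightNo, SeatNo} is {Aircraft, DepTime, Dest, FlightNo, Origin, SeatNo}, the whole schema; {FlightNo, SeatNo} is a candidate key.
No proper subset of any of these is a key, and no other minimal superkey exists.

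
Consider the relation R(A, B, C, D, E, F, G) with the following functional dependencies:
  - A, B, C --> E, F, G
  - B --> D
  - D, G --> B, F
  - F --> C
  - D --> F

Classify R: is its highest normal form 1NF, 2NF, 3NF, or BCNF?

Candidate keys: {A, B}, {A, D, G}. Prime attributes: {A, B, D, G}.
B --> D breaks BCNF: {B}⁺ = {B, C, D, F}, so {B} is not a superkey.
D, G --> B, F has non-prime {F} on the right and a non-superkey on the left, so 3NF fails.
{B} is a proper subset of the key {A, B}, and {B}⁺ contains the non-prime attributes {C, F} — a partial dependency, so 2NF is violated.

1NF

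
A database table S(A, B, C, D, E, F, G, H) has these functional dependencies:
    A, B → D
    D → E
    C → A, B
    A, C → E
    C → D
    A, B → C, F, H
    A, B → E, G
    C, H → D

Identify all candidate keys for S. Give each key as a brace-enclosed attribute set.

{A, B}, {C}

{C} is a candidate key since {C}⁺ = {A, B, C, D, E, F, G, H} covers every attribute.
{A, B} is a candidate key since {A, B}⁺ = {A, B, C, D, E, F, G, H} covers every attribute.
These are minimal and exhaustive — every other superkey contains one of them.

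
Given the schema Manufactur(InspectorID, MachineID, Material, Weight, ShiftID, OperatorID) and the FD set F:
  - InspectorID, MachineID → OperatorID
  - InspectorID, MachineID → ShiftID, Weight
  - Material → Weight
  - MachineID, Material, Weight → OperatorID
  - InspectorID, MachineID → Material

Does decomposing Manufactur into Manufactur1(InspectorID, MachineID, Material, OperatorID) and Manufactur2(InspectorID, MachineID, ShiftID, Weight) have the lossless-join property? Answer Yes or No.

Yes

Common attributes: {InspectorID, MachineID}; their closure is {InspectorID, MachineID, Material, OperatorID, ShiftID, Weight}.
Since Manufactur1 ⊆ {InspectorID, MachineID, Material, OperatorID, ShiftID, Weight}, the intersection is a superkey of Manufactur1; the decomposition is lossless.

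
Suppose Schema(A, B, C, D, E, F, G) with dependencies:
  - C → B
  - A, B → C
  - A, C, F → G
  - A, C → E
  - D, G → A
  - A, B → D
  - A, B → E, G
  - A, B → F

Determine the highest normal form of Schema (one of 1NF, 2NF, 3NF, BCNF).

Candidate keys: {A, B}, {A, C}, {B, D, G}, {C, D, G}. Prime attributes: {A, B, C, D, G}.
For C → B we have {C}⁺ = {B, C}; {C} is not a superkey, so BCNF fails.
But every attribute on its right side ({B}) is prime, and the same holds for every other non-superkey FD, so 3NF still holds.

3NF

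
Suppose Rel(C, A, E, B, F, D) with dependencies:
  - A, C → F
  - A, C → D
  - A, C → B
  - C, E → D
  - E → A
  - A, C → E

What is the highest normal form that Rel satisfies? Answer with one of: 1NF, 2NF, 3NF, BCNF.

Candidate keys: {A, C}, {C, E}. Prime attributes: {A, C, E}.
E → A breaks BCNF: {E}⁺ = {A, E}, so {E} is not a superkey.
Since {A} ⊆ prime attributes and every other non-superkey FD also has a prime right side, the schema is in 3NF.

3NF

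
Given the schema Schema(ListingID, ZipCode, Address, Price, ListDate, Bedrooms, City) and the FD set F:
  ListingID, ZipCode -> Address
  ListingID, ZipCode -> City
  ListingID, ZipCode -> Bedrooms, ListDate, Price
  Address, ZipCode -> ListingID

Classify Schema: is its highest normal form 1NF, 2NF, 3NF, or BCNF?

BCNF

Candidate keys: {Address, ZipCode}, {ListingID, ZipCode}. Prime attributes: {Address, ListingID, ZipCode}.
Every FD has a superkey on the left, so the relation is in BCNF.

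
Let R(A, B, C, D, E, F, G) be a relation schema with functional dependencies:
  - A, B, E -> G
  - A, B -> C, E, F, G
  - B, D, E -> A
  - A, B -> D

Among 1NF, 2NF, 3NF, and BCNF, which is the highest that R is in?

BCNF

Candidate keys: {A, B}, {B, D, E}. Prime attributes: {A, B, D, E}.
The left-hand side of every FD is a superkey, so BCNF is satisfied.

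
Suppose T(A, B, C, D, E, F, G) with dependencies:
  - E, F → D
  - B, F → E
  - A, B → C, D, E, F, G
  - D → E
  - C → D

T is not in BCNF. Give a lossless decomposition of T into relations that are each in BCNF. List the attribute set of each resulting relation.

Candidate key of the original relation: {A, B}.
Within {A, B, C, D, E, F, G}: {E, F}⁺ ∩ {A, B, C, D, E, F, G} = {D, E, F}, not the whole set, so E, F → D violates BCNF; decompose into {D, E, F} and {A, B, C, E, F, G}.
Within {D, E, F}: {D}⁺ ∩ {D, E, F} = {D, E}, not the whole set, so D → E violates BCNF; decompose into {D, E} and {D, F}.
{D, E}: every determinant is a superkey — BCNF.
{D, F}: every determinant is a superkey — BCNF.
Within {A, B, C, E, F, G}: {B, F}⁺ ∩ {A, B, C, E, F, G} = {B, E, F}, not the whole set, so B, F → E violates BCNF; decompose into {B, E, F} and {A, B, C, F, G}.
{B, E, F}: every determinant is a superkey — BCNF.
{A, B, C, F, G}: every determinant is a superkey — BCNF.

{A, B, C, F, G}; {B, E, F}; {D, E}; {D, F}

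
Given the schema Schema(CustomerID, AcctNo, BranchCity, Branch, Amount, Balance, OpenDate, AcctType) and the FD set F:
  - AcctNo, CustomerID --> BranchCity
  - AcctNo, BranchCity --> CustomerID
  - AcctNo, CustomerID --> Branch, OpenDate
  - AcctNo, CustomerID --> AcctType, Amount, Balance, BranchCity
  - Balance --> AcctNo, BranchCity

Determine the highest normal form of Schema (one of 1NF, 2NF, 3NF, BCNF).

Candidate keys: {AcctNo, BranchCity}, {AcctNo, CustomerID}, {Balance}. Prime attributes: {AcctNo, Balance, BranchCity, CustomerID}.
The left-hand side of every FD is a superkey, so BCNF is satisfied.

BCNF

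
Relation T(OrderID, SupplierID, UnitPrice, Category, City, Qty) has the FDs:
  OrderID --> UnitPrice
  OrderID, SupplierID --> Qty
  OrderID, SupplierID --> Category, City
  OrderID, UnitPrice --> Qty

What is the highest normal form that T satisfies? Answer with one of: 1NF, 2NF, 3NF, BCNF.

Candidate key: {OrderID, SupplierID}. Prime attributes: {OrderID, SupplierID}.
OrderID --> UnitPrice: {OrderID}⁺ = {OrderID, Qty, UnitPrice}, which is not all of the attributes, so the left side is not a superkey — BCNF is violated.
OrderID --> UnitPrice has non-prime {UnitPrice} on the right and a non-superkey on the left, so 3NF fails.
The proper key subset {OrderID} of {OrderID, SupplierID} determines non-prime {Qty, UnitPrice}, so the relation is not even in 2NF.

1NF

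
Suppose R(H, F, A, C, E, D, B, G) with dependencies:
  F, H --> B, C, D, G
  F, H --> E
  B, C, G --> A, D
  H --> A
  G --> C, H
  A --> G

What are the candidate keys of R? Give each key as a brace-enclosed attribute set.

{A, F}, {F, G}, {F, H}

{F} never appears on the right of any FD, so every key must include it.
{A, F}⁺ = {A, B, C, D, E, F, G, H} — all of the relation — so {A, F} is a candidate key.
{F, G}⁺ = {A, B, C, D, E, F, G, H} — all of the relation — so {F, G} is a candidate key.
{F, H}⁺ = {A, B, C, D, E, F, G, H} — all of the relation — so {F, H} is a candidate key.
These are minimal and exhaustive — every other superkey contains one of them.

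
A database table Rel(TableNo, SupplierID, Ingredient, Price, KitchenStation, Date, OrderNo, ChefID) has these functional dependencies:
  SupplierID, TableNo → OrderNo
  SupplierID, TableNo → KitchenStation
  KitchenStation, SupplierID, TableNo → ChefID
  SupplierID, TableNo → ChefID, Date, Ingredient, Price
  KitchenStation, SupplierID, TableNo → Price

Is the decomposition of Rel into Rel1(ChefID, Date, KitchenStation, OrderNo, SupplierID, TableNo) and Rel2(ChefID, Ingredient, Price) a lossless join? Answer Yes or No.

Common attributes: {ChefID}; their closure is {ChefID}.
Neither Rel1 nor Rel2 is contained in that closure, so the decomposition is lossy.

No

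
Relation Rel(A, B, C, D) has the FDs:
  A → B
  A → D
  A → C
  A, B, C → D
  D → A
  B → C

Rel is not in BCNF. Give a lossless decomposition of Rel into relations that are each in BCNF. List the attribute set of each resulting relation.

Candidate keys of the original relation: {A}, {D}.
{A, B, C, D}: {B} determines {B, C} here but is not a superkey — split on B → C, giving {B, C} and {A, B, D}.
{B, C} is in BCNF.
{A, B, D} is in BCNF.

{A, B, D}; {B, C}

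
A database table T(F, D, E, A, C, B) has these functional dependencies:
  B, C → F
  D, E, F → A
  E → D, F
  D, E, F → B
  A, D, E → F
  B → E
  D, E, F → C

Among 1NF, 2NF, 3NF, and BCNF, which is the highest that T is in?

BCNF

Candidate keys: {B}, {E}. Prime attributes: {B, E}.
Every FD has a superkey on the left, so the relation is in BCNF.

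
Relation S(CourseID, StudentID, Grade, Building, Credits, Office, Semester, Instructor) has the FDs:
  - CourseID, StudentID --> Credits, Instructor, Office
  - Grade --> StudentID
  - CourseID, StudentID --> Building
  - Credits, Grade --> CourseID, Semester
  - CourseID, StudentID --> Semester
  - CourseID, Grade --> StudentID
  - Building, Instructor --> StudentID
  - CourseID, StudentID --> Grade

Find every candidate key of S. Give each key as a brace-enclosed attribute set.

{CourseID, Grade} is a candidate key since {CourseID, Grade}⁺ = {Building, CourseID, Credits, Grade, Instructor, Office, Semester, StudentID} covers every attribute.
{CourseID, StudentID} is a candidate key since {CourseID, StudentID}⁺ = {Building, CourseID, Credits, Grade, Instructor, Office, Semester, StudentID} covers every attribute.
{Credits, Grade} is a candidate key since {Credits, Grade}⁺ = {Building, CourseID, Credits, Grade, Instructor, Office, Semester, StudentID} covers every attribute.
{Building, CourseID, Instructor} is a candidate key since {Building, CourseID, Instructor}⁺ = {Building, CourseID, Credits, Grade, Instructor, Office, Semester, StudentID} covers every attribute.
Any other superkey properly contains one of these, so there are no further candidate keys.

{Building, CourseID, Instructor}, {CourseID, Grade}, {CourseID, StudentID}, {Credits, Grade}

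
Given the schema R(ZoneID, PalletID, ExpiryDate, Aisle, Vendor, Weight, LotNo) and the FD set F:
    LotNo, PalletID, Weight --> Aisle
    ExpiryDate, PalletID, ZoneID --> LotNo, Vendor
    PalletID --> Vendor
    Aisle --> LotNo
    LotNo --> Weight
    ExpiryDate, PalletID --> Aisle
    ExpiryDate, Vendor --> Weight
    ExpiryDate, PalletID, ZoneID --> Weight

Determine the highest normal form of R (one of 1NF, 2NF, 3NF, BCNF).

Candidate key: {ExpiryDate, PalletID, ZoneID}. Prime attributes: {ExpiryDate, PalletID, ZoneID}.
For LotNo, PalletID, Weight --> Aisle we have {LotNo, PalletID, Weight}⁺ = {Aisle, LotNo, PalletID, Vendor, Weight}; {LotNo, PalletID, Weight} is not a superkey, so BCNF fails.
LotNo, PalletID, Weight --> Aisle has non-prime {Aisle} on the right and a non-superkey on the left, so 3NF fails.
Since {PalletID} ⊂ {ExpiryDate, PalletID, ZoneID} and {PalletID}⁺ ⊇ {Vendor} with {Vendor} non-prime, there is a partial dependency; 2NF fails.

1NF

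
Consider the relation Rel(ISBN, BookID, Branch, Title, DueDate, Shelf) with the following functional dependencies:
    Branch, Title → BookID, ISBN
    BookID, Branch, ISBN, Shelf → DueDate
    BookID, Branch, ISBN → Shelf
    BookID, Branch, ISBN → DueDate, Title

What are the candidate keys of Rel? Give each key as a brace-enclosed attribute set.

{BookID, Branch, ISBN}, {Branch, Title}

No FD produces {Branch}, so it must be in every candidate key.
Closure of {Branch, Title} is {BookID, Branch, DueDate, ISBN, Shelf, Title}, the whole schema; {Branch, Title} is a candidate key.
Closure of {BookID, Branch, ISBN} is {BookID, Branch, DueDate, ISBN, Shelf, Title}, the whole schema; {BookID, Branch, ISBN} is a candidate key.
Any other superkey properly contains one of these, so there are no further candidate keys.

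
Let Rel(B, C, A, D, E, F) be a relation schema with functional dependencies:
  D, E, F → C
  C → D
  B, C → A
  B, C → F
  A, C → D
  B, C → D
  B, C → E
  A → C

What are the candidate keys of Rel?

Attributes never on any right-hand side: {B} — every candidate key must contain it.
Closure of {A, B} is {A, B, C, D, E, F}, the whole schema; {A, B} is a candidate key.
Closure of {B, C} is {A, B, C, D, E, F}, the whole schema; {B, C} is a candidate key.
Closure of {B, D, E, F} is {A, B, C, D, E, F}, the whole schema; {B, D, E, F} is a candidate key.
These are minimal and exhaustive — every other superkey contains one of them.

{A, B}, {B, C}, {B, D, E, F}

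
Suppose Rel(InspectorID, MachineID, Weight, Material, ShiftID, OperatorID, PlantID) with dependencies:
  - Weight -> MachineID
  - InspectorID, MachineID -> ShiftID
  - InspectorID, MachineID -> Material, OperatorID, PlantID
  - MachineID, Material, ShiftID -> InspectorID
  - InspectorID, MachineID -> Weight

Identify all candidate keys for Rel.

{InspectorID, MachineID}, {InspectorID, Weight}, {MachineID, Material, ShiftID}, {Material, ShiftID, Weight}

{InspectorID, MachineID}⁺ = {InspectorID, MachineID, Material, OperatorID, PlantID, ShiftID, Weight}, which is every attribute, so {InspectorID, MachineID} is a candidate key.
{InspectorID, Weight}⁺ = {InspectorID, MachineID, Material, OperatorID, PlantID, ShiftID, Weight}, which is every attribute, so {InspectorID, Weight} is a candidate key.
{MachineID, Material, ShiftID}⁺ = {InspectorID, MachineID, Material, OperatorID, PlantID, ShiftID, Weight}, which is every attribute, so {MachineID, Material, ShiftID} is a candidate key.
{Material, ShiftID, Weight}⁺ = {InspectorID, MachineID, Material, OperatorID, PlantID, ShiftID, Weight}, which is every attribute, so {Material, ShiftID, Weight} is a candidate key.
These are minimal and exhaustive — every other superkey contains one of them.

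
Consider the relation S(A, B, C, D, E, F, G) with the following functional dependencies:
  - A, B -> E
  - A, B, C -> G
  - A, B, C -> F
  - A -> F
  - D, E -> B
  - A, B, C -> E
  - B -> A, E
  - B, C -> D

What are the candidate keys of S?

{B, C}, {C, D, E}

Attributes never on any right-hand side: {C} — every candidate key must contain it.
{B, C}⁺ = {A, B, C, D, E, F, G}, which is every attribute, so {B, C} is a candidate key.
{C, D, E}⁺ = {A, B, C, D, E, F, G}, which is every attribute, so {C, D, E} is a candidate key.
Any other superkey properly contains one of these, so there are no further candidate keys.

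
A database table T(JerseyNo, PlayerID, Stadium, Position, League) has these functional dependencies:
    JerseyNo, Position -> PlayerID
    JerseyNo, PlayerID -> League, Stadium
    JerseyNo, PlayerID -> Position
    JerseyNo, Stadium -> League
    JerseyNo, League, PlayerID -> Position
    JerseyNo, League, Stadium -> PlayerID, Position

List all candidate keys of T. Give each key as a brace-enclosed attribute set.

{JerseyNo, PlayerID}, {JerseyNo, Position}, {JerseyNo, Stadium}

{JerseyNo} never appears on the right of any FD, so every key must include it.
{JerseyNo, PlayerID}⁺ = {JerseyNo, League, PlayerID, Position, Stadium}, which is every attribute, so {JerseyNo, PlayerID} is a candidate key.
{JerseyNo, Position}⁺ = {JerseyNo, League, PlayerID, Position, Stadium}, which is every attribute, so {JerseyNo, Position} is a candidate key.
{JerseyNo, Stadium}⁺ = {JerseyNo, League, PlayerID, Position, Stadium}, which is every attribute, so {JerseyNo, Stadium} is a candidate key.
These are minimal and exhaustive — every other superkey contains one of them.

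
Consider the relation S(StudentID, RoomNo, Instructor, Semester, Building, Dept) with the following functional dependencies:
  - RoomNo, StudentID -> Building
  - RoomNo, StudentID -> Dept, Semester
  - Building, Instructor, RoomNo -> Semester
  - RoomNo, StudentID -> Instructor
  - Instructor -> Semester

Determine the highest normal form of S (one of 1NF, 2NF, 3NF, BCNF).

2NF

Candidate key: {RoomNo, StudentID}. Prime attributes: {RoomNo, StudentID}.
Building, Instructor, RoomNo -> Semester: {Building, Instructor, RoomNo}⁺ = {Building, Instructor, RoomNo, Semester}, which is not all of the attributes, so the left side is not a superkey — BCNF is violated.
Building, Instructor, RoomNo -> Semester has non-prime {Semester} on the right and a non-superkey on the left, so 3NF fails.
Checking every proper subset of each key, none determines a non-prime attribute — 2NF is satisfied.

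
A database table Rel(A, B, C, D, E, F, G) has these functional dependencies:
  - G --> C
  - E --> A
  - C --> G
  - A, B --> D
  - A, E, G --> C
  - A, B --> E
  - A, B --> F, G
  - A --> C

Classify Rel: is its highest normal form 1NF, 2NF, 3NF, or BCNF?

Candidate keys: {A, B}, {B, E}. Prime attributes: {A, B, E}.
G --> C breaks BCNF: {G}⁺ = {C, G}, so {G} is not a superkey.
G --> C determines the non-prime attribute {C} from a non-superkey — 3NF is violated.
The proper key subset {A} of {A, B} determines non-prime {C, G}, so the relation is not even in 2NF.

1NF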